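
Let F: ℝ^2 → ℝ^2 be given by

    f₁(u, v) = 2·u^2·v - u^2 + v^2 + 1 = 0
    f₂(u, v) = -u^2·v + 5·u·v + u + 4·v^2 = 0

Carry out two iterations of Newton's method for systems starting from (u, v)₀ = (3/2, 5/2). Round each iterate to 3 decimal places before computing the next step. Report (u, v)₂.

(2.031, 0.017)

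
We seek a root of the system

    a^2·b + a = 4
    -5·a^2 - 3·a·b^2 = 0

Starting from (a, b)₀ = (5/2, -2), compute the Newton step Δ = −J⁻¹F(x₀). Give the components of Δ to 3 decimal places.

At (5/2, -2): F = (-14.000, -61.250).
Jacobian J = [[2·a·b + 1, a^2], [-10·a - 3·b^2, -6·a·b]].
At the point, J = [[-9.000, 6.250], [-37.000, 30.000]] (det J = -38.750).
Solving J·Δ = −F gives Δ = (-0.960, 0.858).

(-0.960, 0.858)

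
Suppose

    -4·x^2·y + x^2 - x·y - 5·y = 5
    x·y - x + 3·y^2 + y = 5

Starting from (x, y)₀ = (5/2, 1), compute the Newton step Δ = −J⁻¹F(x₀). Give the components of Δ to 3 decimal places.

(-2.167, 0.105)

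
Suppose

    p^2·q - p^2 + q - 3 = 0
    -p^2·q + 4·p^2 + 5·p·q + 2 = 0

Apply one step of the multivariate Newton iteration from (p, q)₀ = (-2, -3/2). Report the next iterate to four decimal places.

At (-2, -3/2): F = (-14.5000, 39.0000).
Jacobian J = [[2·p·q - 2·p, p^2 + 1], [-2·p·q + 8·p + 5·q, -p^2 + 5·p]].
At the point, J = [[10.0000, 5.0000], [-29.5000, -14.0000]] (det J = 7.5000).
Solving J·Δ = −F gives Δ = (-1.0667, 5.0333).
Then the next iterate is (p, q)₁ = (-3.0667, 3.5333).

(-3.0667, 3.5333)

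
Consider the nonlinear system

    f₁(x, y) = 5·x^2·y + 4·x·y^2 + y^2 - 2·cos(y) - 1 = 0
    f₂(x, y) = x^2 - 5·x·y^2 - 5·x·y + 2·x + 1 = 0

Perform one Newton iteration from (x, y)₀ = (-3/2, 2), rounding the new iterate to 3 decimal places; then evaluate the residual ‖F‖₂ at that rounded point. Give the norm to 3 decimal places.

At (-3/2, 2): F = (2.33229, 45.250).
Jacobian J = [[10·x·y + 4·y^2, 5·x^2 + 8·x·y + 2·y + 2·sin(y)], [2·x - 5·y^2 - 5·y + 2, -10·x·y - 5·x]].
At the point, J = [[-14.000, -6.93141], [-31.000, 37.500]] (det J = -739.87356).
Solving J·Δ = −F gives Δ = (0.542, -0.759).
Then the next iterate is (x, y)₁ = (-0.958, 1.241).
Re-evaluating at (-0.958, 1.241): F = (-0.31448, 13.32314), so ‖F‖₂ = 13.327.

13.327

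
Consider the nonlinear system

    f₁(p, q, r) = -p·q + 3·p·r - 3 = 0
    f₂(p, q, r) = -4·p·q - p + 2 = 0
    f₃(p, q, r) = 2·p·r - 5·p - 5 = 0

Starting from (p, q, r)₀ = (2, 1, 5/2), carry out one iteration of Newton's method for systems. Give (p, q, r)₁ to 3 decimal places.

(-0.516, 1.573, 3.750)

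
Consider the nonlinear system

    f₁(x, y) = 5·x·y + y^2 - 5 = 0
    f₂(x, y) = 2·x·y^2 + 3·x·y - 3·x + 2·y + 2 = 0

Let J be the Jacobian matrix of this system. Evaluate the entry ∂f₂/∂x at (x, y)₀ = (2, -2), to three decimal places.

-1.000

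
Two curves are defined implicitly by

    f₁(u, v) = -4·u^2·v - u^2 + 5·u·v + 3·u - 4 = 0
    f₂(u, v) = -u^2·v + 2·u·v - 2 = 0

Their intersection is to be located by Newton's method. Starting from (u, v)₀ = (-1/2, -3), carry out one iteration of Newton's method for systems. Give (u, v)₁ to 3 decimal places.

At (-1/2, -3): F = (4.750, 1.750).
Jacobian J = [[-8·u·v - 2·u + 5·v + 3, -4·u^2 + 5·u], [-2·u·v + 2·v, -u^2 + 2·u]].
At the point, J = [[-23.000, -3.500], [-9.000, -1.250]] (det J = -2.750).
Solving J·Δ = −F gives Δ = (0.068, 0.909).
Then the next iterate is (u, v)₁ = (-0.432, -2.091).

(-0.432, -2.091)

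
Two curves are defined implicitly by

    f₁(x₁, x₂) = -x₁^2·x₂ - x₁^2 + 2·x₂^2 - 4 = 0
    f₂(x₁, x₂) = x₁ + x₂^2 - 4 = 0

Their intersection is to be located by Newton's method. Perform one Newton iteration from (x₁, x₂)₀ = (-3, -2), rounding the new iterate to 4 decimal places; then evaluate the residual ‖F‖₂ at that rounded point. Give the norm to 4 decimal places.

At (-3, -2): F = (13.0000, -3.0000).
Jacobian J = [[-2·x₁·x₂ - 2·x₁, -x₁^2 + 4·x₂], [1, 2·x₂]].
At the point, J = [[-6.0000, -17.0000], [1.0000, -4.0000]] (det J = 41.0000).
Solving J·Δ = −F gives Δ = (2.5122, -0.1220).
Then the next iterate is (x₁, x₂)₁ = (-0.4878, -2.1220).
Re-evaluating at (-0.4878, -2.1220): F = (5.272747, 0.015084), so ‖F‖₂ = 5.2728.

5.2728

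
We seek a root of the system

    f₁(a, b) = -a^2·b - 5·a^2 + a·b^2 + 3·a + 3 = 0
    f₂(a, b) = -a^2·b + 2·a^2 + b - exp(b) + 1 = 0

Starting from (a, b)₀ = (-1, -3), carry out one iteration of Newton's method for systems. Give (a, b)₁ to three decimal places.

(-0.711, -1.724)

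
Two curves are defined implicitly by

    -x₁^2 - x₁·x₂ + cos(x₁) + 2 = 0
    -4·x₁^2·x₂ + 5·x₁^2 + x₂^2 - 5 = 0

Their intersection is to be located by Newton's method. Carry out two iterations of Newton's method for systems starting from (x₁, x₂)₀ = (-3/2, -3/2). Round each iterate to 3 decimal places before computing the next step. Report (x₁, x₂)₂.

At (-3/2, -3/2): F = (-2.42926, 22.000).
Jacobian J = [[-2·x₁ - x₂ - sin(x₁), -x₁], [-8·x₁·x₂ + 10·x₁, -4·x₁^2 + 2·x₂]].
At the point, J = [[5.49749, 1.500], [-33.000, -12.000]] (det J = -16.46994).
Solving J·Δ = −F gives Δ = (-0.234, 2.476).
Then the next iterate is (x₁, x₂)₁ = (-1.734, 0.976).
Round to (-1.734, 0.976) and repeat: F = (0.52315, -0.75202), J = [[3.47871, 1.734], [-3.80093, -10.07502]].
Δ = (-0.139, -0.022), so (x₁, x₂)₂ = (-1.873, 0.954).

(-1.873, 0.954)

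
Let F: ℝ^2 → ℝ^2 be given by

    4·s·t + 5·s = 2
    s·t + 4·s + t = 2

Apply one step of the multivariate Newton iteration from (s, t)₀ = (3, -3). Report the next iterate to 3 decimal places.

(1.300, -2.075)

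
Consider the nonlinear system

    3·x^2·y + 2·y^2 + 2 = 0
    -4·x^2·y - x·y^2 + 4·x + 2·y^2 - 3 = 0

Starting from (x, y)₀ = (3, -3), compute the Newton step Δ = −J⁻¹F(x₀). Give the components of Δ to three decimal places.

(-0.341, 2.837)

At (3, -3): F = (-61.000, 108.000).
Jacobian J = [[6·x·y, 3·x^2 + 4·y], [-8·x·y - y^2 + 4, -4·x^2 - 2·x·y + 4·y]].
At the point, J = [[-54.000, 15.000], [67.000, -30.000]] (det J = 615.000).
Solving J·Δ = −F gives Δ = (-0.341, 2.837).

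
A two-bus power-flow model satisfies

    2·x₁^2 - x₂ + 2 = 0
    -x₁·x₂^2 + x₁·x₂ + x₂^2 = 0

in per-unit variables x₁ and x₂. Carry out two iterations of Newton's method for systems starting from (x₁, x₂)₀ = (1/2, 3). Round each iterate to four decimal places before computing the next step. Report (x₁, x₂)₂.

(-1.4479, -4.4064)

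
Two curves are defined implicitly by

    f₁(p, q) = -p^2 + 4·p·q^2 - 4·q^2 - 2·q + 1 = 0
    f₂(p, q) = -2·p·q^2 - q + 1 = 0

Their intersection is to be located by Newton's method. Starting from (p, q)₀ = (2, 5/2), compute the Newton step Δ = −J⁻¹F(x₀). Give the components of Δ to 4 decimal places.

At (2, 5/2): F = (17.0000, -26.5000).
Jacobian J = [[-2·p + 4·q^2, 8·p·q - 8·q - 2], [-2·q^2, -4·p·q - 1]].
At the point, J = [[21.0000, 18.0000], [-12.5000, -21.0000]] (det J = -216.0000).
Solving J·Δ = −F gives Δ = (0.5556, -1.5926).

(0.5556, -1.5926)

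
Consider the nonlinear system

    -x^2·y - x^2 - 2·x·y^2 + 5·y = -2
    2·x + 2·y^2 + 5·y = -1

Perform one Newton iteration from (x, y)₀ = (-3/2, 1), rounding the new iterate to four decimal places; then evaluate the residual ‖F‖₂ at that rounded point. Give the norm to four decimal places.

0.7330

At (-3/2, 1): F = (5.5000, 5.0000).
Jacobian J = [[-2·x·y - 2·x - 2·y^2, -x^2 - 4·x·y + 5], [2, 4·y + 5]].
At the point, J = [[4.0000, 8.7500], [2.0000, 9.0000]] (det J = 18.5000).
Solving J·Δ = −F gives Δ = (-0.3108, -0.4865).
Then the next iterate is (x, y)₁ = (-1.8108, 0.5135).
Re-evaluating at (-1.8108, 0.5135): F = (0.559690, 0.473264), so ‖F‖₂ = 0.7330.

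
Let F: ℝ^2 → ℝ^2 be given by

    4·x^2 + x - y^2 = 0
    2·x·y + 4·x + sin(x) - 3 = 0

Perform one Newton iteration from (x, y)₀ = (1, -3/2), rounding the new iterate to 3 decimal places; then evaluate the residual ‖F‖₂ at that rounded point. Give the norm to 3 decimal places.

At (1, -3/2): F = (2.750, -1.15853).
Jacobian J = [[8·x + 1, -2·y], [2·y + cos(x) + 4, 2·x]].
At the point, J = [[9.000, 3.000], [1.54030, 2.000]] (det J = 13.37909).
Solving J·Δ = −F gives Δ = (-0.671, 1.096).
Then the next iterate is (x, y)₁ = (0.329, -0.404).
Re-evaluating at (0.329, -0.404): F = (0.59875, -1.62674), so ‖F‖₂ = 1.733.

1.733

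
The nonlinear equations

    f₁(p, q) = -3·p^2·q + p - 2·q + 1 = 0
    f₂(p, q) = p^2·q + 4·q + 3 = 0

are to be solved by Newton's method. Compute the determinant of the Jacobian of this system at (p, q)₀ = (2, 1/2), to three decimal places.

-12.000

J = [[-6·p·q + 1, -3·p^2 - 2], [2·p·q, p^2 + 4]].
At the point, J = [[-5.000, -14.000], [2.000, 8.000]].
det J = -12.000.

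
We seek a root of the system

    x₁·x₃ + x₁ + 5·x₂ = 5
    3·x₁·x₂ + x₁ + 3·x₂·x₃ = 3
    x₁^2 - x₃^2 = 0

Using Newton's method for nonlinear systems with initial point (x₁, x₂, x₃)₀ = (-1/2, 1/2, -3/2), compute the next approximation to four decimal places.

(3.4091, 1.5379, 0.4697)

At (-1/2, 1/2, -3/2): F = (-2.2500, -6.5000, -2.0000).
Jacobian J = [[x₃ + 1, 5, x₁], [3·x₂ + 1, 3·x₁ + 3·x₃, 3·x₂], [2·x₁, 0, -2·x₃]].
At the point, J = [[-0.5000, 5.0000, -0.5000], [2.5000, -6.0000, 1.5000], [-1.0000, 0.0000, 3.0000]] (det J = -33.0000).
Solving J·Δ = −F gives Δ = (3.9091, 1.0379, 1.9697).
Then the next iterate is (x₁, x₂, x₃)₁ = (3.4091, 1.5379, 0.4697).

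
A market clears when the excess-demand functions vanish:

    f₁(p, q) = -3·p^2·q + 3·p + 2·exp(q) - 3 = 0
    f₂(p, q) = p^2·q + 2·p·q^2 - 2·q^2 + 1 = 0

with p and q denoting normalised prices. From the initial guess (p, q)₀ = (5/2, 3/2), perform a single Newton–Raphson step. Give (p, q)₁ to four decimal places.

At (5/2, 3/2): F = (-14.661622, 17.1250).
Jacobian J = [[-6·p·q + 3, -3·p^2 + 2·exp(q)], [2·p·q + 2·q^2, p^2 + 4·p·q - 4·q]].
At the point, J = [[-19.5000, -9.786622], [12.0000, 15.2500]] (det J = -179.935538).
Solving J·Δ = −F gives Δ = (-0.3112, -0.8781).
Then the next iterate is (p, q)₁ = (2.1888, 0.6219).

(2.1888, 0.6219)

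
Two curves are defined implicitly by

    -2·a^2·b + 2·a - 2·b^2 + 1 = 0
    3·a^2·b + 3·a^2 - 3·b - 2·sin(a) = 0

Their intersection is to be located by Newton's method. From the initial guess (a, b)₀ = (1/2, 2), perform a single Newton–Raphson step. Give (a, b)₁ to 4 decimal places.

At (1/2, 2): F = (-7.0000, -4.708851).
Jacobian J = [[-4·a·b + 2, -2·a^2 - 4·b], [6·a·b + 6·a - 2·cos(a), 3·a^2 - 3]].
At the point, J = [[-2.0000, -8.5000], [7.244835, -2.2500]] (det J = 66.081096).
Solving J·Δ = −F gives Δ = (0.3674, -0.9100).
Then the next iterate is (a, b)₁ = (0.8674, 1.0900).

(0.8674, 1.0900)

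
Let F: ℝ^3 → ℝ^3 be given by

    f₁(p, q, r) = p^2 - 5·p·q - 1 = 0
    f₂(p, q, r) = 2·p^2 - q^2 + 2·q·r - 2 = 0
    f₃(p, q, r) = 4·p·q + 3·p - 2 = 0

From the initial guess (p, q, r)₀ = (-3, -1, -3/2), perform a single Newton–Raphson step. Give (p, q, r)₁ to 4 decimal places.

At (-3, -1, -3/2): F = (-7.0000, 18.0000, 1.0000).
Jacobian J = [[2·p - 5·q, -5·p, 0], [4·p, -2·q + 2·r, 2·q], [4·q + 3, 4·p, 0]].
At the point, J = [[-1.0000, 15.0000, 0.0000], [-12.0000, -1.0000, -2.0000], [-1.0000, -12.0000, 0.0000]] (det J = 54.0000).
Solving J·Δ = −F gives Δ = (-2.5556, 0.2963, 24.1852).
Then the next iterate is (p, q, r)₁ = (-5.5556, -0.7037, 22.6852).

(-5.5556, -0.7037, 22.6852)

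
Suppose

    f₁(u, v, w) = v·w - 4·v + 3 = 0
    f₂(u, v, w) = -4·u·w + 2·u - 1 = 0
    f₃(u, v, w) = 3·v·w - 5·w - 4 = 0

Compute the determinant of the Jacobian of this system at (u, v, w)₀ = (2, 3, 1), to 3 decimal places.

-42.000

J = [[0, w - 4, v], [-4·w + 2, 0, -4·u], [0, 3·w, 3·v - 5]].
At the point, J = [[0.000, -3.000, 3.000], [-2.000, 0.000, -8.000], [0.000, 3.000, 4.000]].
det J = -42.000.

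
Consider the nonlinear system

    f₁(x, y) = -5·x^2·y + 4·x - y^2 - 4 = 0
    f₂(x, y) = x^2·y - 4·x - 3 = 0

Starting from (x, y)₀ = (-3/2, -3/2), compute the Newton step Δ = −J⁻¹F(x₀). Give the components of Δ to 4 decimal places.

(0.1950, 0.1233)

At (-3/2, -3/2): F = (4.6250, -0.3750).
Jacobian J = [[-10·x·y + 4, -5·x^2 - 2·y], [2·x·y - 4, x^2]].
At the point, J = [[-18.5000, -8.2500], [0.5000, 2.2500]] (det J = -37.5000).
Solving J·Δ = −F gives Δ = (0.1950, 0.1233).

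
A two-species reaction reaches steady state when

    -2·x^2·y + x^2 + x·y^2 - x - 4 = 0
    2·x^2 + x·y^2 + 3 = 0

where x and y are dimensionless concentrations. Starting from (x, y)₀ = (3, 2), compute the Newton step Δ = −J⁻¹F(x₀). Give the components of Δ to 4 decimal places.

At (3, 2): F = (-22.0000, 33.0000).
Jacobian J = [[-4·x·y + 2·x + y^2 - 1, -2·x^2 + 2·x·y], [4·x + y^2, 2·x·y]].
At the point, J = [[-15.0000, -6.0000], [16.0000, 12.0000]] (det J = -84.0000).
Solving J·Δ = −F gives Δ = (-0.7857, -1.7024).

(-0.7857, -1.7024)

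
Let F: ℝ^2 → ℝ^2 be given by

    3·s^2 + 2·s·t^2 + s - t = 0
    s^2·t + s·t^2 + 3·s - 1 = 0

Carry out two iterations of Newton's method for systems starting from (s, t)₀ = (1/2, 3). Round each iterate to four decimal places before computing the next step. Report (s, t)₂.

(-0.7915, 4.7013)

At (1/2, 3): F = (7.2500, 5.7500).
Jacobian J = [[6·s + 2·t^2 + 1, 4·s·t - 1], [2·s·t + t^2 + 3, s^2 + 2·s·t]].
At the point, J = [[22.0000, 5.0000], [15.0000, 3.2500]] (det J = -3.5000).
Solving J·Δ = −F gives Δ = (-1.4821, 5.0714).
Then the next iterate is (s, t)₁ = (-0.9821, 8.0714).
Round to (-0.9821, 8.0714) and repeat: F = (-134.122654, -60.142628), J = [[125.402396, -32.707688], [52.293654, -14.889323]].
Δ = (0.1906, -3.3701), so (s, t)₂ = (-0.7915, 4.7013).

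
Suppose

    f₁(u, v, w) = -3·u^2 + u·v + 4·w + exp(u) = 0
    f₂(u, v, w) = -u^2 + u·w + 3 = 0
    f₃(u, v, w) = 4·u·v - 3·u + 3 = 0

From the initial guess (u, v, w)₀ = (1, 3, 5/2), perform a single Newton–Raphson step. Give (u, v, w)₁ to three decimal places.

(-0.828, 4.112, -1.086)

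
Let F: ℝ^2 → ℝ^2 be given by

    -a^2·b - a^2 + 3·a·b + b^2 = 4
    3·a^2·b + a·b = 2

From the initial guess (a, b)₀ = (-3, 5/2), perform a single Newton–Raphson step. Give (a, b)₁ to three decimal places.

At (-3, 5/2): F = (-51.750, 58.000).
Jacobian J = [[-2·a·b - 2·a + 3·b, -a^2 + 3·a + 2·b], [6·a·b + b, 3·a^2 + a]].
At the point, J = [[28.500, -13.000], [-42.500, 24.000]] (det J = 131.500).
Solving J·Δ = −F gives Δ = (3.711, 4.155).
Then the next iterate is (a, b)₁ = (0.711, 6.655).

(0.711, 6.655)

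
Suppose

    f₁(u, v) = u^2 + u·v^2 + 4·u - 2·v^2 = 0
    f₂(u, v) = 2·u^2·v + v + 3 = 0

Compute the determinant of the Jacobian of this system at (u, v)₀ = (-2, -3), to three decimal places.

J = [[2·u + v^2 + 4, 2·u·v - 4·v], [4·u·v, 2·u^2 + 1]].
At the point, J = [[9.000, 24.000], [24.000, 9.000]].
det J = -495.000.

-495.000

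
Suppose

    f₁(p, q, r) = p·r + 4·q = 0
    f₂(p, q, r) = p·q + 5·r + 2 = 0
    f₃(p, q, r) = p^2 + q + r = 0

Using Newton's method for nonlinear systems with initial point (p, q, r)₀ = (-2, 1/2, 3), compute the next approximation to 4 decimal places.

(-1.4091, -0.8409, -0.7955)

At (-2, 1/2, 3): F = (-4.0000, 16.0000, 7.5000).
Jacobian J = [[r, 4, p], [q, p, 5], [2·p, 1, 1]].
At the point, J = [[3.0000, 4.0000, -2.0000], [0.5000, -2.0000, 5.0000], [-4.0000, 1.0000, 1.0000]] (det J = -88.0000).
Solving J·Δ = −F gives Δ = (0.5909, -1.3409, -3.7955).
Then the next iterate is (p, q, r)₁ = (-1.4091, -0.8409, -0.7955).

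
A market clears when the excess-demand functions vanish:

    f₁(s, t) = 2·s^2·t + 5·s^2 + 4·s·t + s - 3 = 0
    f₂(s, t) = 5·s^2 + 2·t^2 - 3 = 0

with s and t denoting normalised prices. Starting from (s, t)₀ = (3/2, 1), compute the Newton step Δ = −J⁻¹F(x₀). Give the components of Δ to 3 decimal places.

(-0.498, -0.696)

At (3/2, 1): F = (20.250, 10.250).
Jacobian J = [[4·s·t + 10·s + 4·t + 1, 2·s^2 + 4·s], [10·s, 4·t]].
At the point, J = [[26.000, 10.500], [15.000, 4.000]] (det J = -53.500).
Solving J·Δ = −F gives Δ = (-0.498, -0.696).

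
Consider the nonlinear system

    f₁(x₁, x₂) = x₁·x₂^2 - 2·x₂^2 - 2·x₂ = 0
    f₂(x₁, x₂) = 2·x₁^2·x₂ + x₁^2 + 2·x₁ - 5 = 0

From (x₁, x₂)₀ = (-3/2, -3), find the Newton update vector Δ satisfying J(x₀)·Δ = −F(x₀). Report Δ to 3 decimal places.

(0.888, 0.921)

At (-3/2, -3): F = (-25.500, -19.250).
Jacobian J = [[x₂^2, 2·x₁·x₂ - 4·x₂ - 2], [4·x₁·x₂ + 2·x₁ + 2, 2·x₁^2]].
At the point, J = [[9.000, 19.000], [17.000, 4.500]] (det J = -282.500).
Solving J·Δ = −F gives Δ = (0.888, 0.921).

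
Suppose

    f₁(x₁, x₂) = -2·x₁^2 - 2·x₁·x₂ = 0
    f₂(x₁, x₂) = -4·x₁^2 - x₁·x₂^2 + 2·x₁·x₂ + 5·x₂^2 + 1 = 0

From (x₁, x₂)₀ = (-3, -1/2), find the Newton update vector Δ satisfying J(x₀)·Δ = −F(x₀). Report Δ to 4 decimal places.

(1.4882, 0.2755)

At (-3, -1/2): F = (-21.0000, -30.0000).
Jacobian J = [[-4·x₁ - 2·x₂, -2·x₁], [-8·x₁ - x₂^2 + 2·x₂, -2·x₁·x₂ + 2·x₁ + 10·x₂]].
At the point, J = [[13.0000, 6.0000], [22.7500, -14.0000]] (det J = -318.5000).
Solving J·Δ = −F gives Δ = (1.4882, 0.2755).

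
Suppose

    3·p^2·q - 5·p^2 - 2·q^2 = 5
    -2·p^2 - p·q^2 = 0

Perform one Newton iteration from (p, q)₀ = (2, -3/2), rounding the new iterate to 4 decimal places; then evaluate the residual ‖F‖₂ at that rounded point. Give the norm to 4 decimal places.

At (2, -3/2): F = (-47.5000, -12.5000).
Jacobian J = [[6·p·q - 10·p, 3·p^2 - 4·q], [-4·p - q^2, -2·p·q]].
At the point, J = [[-38.0000, 18.0000], [-10.2500, 6.0000]] (det J = -43.5000).
Solving J·Δ = −F gives Δ = (-1.3793, -0.2730).
Then the next iterate is (p, q)₁ = (0.6207, -1.7730).
Re-evaluating at (0.6207, -1.7730): F = (-15.262644, -2.721725), so ‖F‖₂ = 15.5034.

15.5034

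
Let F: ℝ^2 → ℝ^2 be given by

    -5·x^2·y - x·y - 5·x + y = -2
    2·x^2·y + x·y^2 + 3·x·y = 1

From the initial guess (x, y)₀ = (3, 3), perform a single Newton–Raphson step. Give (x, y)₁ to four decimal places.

(1.9845, 1.8408)

At (3, 3): F = (-154.0000, 107.0000).
Jacobian J = [[-10·x·y - y - 5, -5·x^2 - x + 1], [4·x·y + y^2 + 3·y, 2·x^2 + 2·x·y + 3·x]].
At the point, J = [[-98.0000, -47.0000], [54.0000, 45.0000]] (det J = -1872.0000).
Solving J·Δ = −F gives Δ = (-1.0155, -1.1592).
Then the next iterate is (x, y)₁ = (1.9845, 1.8408).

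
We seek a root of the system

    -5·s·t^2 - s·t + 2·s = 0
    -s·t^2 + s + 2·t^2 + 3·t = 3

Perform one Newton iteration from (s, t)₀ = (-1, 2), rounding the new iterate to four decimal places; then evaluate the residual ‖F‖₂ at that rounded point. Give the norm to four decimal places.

5.3926

At (-1, 2): F = (20.0000, 14.0000).
Jacobian J = [[-5·t^2 - t + 2, -10·s·t - s], [-t^2 + 1, -2·s·t + 4·t + 3]].
At the point, J = [[-20.0000, 21.0000], [-3.0000, 15.0000]] (det J = -237.0000).
Solving J·Δ = −F gives Δ = (0.0253, -0.9283).
Then the next iterate is (s, t)₁ = (-0.9747, 1.0717).
Re-evaluating at (-0.9747, 1.0717): F = (4.692600, 2.656965), so ‖F‖₂ = 5.3926.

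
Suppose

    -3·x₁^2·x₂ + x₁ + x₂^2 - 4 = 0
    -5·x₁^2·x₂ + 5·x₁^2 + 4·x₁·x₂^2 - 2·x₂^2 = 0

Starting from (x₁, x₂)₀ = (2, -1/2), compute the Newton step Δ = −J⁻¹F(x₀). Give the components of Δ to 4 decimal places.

(-1.3529, -0.4016)

At (2, -1/2): F = (4.2500, 31.5000).
Jacobian J = [[-6·x₁·x₂ + 1, -3·x₁^2 + 2·x₂], [-10·x₁·x₂ + 10·x₁ + 4·x₂^2, -5·x₁^2 + 8·x₁·x₂ - 4·x₂]].
At the point, J = [[7.0000, -13.0000], [31.0000, -26.0000]] (det J = 221.0000).
Solving J·Δ = −F gives Δ = (-1.3529, -0.4016).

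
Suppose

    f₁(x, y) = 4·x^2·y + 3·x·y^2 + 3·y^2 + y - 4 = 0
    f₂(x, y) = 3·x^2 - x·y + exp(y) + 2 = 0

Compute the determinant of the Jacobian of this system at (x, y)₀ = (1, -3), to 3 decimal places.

276.149

J = [[8·x·y + 3·y^2, 4·x^2 + 6·x·y + 6·y + 1], [6·x - y, -x + exp(y)]].
At the point, J = [[3.000, -31.000], [9.000, -0.95021]].
det J = 276.149.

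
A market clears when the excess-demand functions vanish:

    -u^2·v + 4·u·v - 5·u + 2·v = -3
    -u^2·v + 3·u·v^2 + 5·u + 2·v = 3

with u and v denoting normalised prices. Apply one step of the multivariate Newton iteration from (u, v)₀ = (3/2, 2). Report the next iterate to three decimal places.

At (3/2, 2): F = (7.000, 22.000).
Jacobian J = [[-2·u·v + 4·v - 5, -u^2 + 4·u + 2], [-2·u·v + 3·v^2 + 5, -u^2 + 6·u·v + 2]].
At the point, J = [[-3.000, 5.750], [11.000, 17.750]] (det J = -116.500).
Solving J·Δ = −F gives Δ = (-0.019, -1.227).
Then the next iterate is (u, v)₁ = (1.481, 0.773).

(1.481, 0.773)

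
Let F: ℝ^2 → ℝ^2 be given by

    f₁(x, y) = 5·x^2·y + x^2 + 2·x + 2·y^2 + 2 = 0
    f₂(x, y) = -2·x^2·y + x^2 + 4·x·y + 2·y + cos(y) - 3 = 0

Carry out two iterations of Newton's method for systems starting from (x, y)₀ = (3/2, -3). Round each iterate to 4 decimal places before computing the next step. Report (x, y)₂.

(0.8671, 0.2086)

At (3/2, -3): F = (-8.5000, -12.239992).
Jacobian J = [[10·x·y + 2·x + 2, 5·x^2 + 4·y], [-4·x·y + 2·x + 4·y, -2·x^2 + 4·x - sin(y) + 2]].
At the point, J = [[-40.0000, -0.7500], [9.0000, 3.641120]] (det J = -138.894800).
Solving J·Δ = −F gives Δ = (-0.2889, 4.0757).
Then the next iterate is (x, y)₁ = (1.2111, 1.0757).
Round to (1.2111, 1.0757) and repeat: F = (16.092210, 3.148806), J = [[17.450003, 11.636616], [1.513879, 3.030951]].
Δ = (-0.3440, -0.8671), so (x, y)₂ = (0.8671, 0.2086).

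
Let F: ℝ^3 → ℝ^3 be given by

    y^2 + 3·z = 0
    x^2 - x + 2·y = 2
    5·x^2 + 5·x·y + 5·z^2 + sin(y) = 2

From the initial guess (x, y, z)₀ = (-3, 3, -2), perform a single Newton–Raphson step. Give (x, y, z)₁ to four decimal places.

(-0.7701, 2.8045, -2.6091)

At (-3, 3, -2): F = (3.0000, 16.0000, 18.141120).
Jacobian J = [[0, 2·y, 3], [2·x - 1, 2, 0], [10·x + 5·y, 5·x + cos(y), 10·z]].
At the point, J = [[0.0000, 6.0000, 3.0000], [-7.0000, 2.0000, 0.0000], [-15.0000, -15.989992, -20.0000]] (det J = -414.210158).
Solving J·Δ = −F gives Δ = (2.2299, -0.1955, -0.6091).
Then the next iterate is (x, y, z)₁ = (-0.7701, 2.8045, -2.6091).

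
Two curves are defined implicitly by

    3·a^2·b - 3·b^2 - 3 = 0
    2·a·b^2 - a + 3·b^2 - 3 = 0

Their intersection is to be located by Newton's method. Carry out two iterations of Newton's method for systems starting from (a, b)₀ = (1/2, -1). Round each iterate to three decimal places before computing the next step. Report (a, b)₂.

(-0.630, -1.425)

At (1/2, -1): F = (-6.750, 0.500).
Jacobian J = [[6·a·b, 3·a^2 - 6·b], [2·b^2 - 1, 4·a·b + 6·b]].
At the point, J = [[-3.000, 6.750], [1.000, -8.000]] (det J = 17.250).
Solving J·Δ = −F gives Δ = (-2.935, -0.304).
Then the next iterate is (a, b)₁ = (-2.435, -1.304).
Round to (-2.435, -1.304) and repeat: F = (-31.29638, -3.74478), J = [[19.05144, 25.61167], [2.40083, 4.87696]].
Δ = (1.805, -0.121), so (a, b)₂ = (-0.630, -1.425).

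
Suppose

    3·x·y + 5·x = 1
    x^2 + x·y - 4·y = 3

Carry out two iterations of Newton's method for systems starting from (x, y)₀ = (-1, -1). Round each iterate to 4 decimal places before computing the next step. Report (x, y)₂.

At (-1, -1): F = (-3.0000, 3.0000).
Jacobian J = [[3·y + 5, 3·x], [2·x + y, x - 4]].
At the point, J = [[2.0000, -3.0000], [-3.0000, -5.0000]] (det J = -19.0000).
Solving J·Δ = −F gives Δ = (1.2632, -0.1579).
Then the next iterate is (x, y)₁ = (0.2632, -1.1579).
Round to (0.2632, -1.1579) and repeat: F = (-0.598278, 1.396115), J = [[1.5263, 0.7896], [-0.6315, -3.7368]].
Δ = (0.2177, 0.3368), so (x, y)₂ = (0.4809, -0.8211).

(0.4809, -0.8211)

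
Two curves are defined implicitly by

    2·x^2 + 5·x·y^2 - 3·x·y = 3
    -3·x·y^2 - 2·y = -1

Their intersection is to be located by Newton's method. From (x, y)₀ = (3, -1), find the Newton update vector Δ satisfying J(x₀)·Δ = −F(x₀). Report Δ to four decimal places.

(-1.9212, 0.0148)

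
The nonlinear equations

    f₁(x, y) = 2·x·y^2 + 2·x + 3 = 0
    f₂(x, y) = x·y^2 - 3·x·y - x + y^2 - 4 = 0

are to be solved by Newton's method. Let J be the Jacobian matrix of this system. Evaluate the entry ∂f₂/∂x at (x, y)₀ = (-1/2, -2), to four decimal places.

9.0000

∂f₂/∂x = y^2 - 3·y - 1.
At (-1/2, -2) this is 9.0000.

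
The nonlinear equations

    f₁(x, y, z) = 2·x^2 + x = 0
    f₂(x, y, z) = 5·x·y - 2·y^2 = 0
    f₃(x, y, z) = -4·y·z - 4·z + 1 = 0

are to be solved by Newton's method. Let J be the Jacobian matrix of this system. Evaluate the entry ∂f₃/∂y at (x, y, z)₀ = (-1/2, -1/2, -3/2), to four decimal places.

∂f₃/∂y = -4·z.
At (-1/2, -1/2, -3/2) this is 6.0000.

6.0000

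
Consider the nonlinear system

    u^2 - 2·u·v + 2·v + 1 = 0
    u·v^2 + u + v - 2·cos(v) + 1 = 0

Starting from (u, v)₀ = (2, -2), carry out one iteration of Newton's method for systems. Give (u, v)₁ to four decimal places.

At (2, -2): F = (9.0000, 9.832294).
Jacobian J = [[2·u - 2·v, -2·u + 2], [v^2 + 1, 2·u·v + 2·sin(v) + 1]].
At the point, J = [[8.0000, -2.0000], [5.0000, -8.818595]] (det J = -60.548759).
Solving J·Δ = −F gives Δ = (-0.9860, 0.5559).
Then the next iterate is (u, v)₁ = (1.0140, -1.4441).

(1.0140, -1.4441)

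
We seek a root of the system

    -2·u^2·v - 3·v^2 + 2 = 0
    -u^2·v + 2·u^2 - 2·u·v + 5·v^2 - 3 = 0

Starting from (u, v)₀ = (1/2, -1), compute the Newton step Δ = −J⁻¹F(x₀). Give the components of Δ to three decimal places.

At (1/2, -1): F = (-0.500, 3.750).
Jacobian J = [[-4·u·v, -2·u^2 - 6·v], [-2·u·v + 4·u - 2·v, -u^2 - 2·u + 10·v]].
At the point, J = [[2.000, 5.500], [5.000, -11.250]] (det J = -50.000).
Solving J·Δ = −F gives Δ = (-0.300, 0.200).

(-0.300, 0.200)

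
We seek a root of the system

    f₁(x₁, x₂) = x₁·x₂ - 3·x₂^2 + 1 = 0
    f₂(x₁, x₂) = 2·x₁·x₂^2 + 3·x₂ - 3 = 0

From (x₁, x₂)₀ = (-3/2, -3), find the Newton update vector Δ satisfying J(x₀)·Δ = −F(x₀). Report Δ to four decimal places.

(0.5333, 1.4000)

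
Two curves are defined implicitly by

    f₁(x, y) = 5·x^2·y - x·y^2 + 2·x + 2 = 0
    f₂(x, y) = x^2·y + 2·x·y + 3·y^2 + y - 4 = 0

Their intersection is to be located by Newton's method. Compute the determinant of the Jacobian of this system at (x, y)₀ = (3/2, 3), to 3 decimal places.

887.750

J = [[10·x·y - y^2 + 2, 5·x^2 - 2·x·y], [2·x·y + 2·y, x^2 + 2·x + 6·y + 1]].
At the point, J = [[38.000, 2.250], [15.000, 24.250]].
det J = 887.750.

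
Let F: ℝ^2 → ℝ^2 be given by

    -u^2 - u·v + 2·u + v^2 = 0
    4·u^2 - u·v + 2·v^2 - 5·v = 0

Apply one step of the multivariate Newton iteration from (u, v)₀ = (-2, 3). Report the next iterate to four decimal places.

At (-2, 3): F = (7.0000, 25.0000).
Jacobian J = [[-2·u - v + 2, -u + 2·v], [8·u - v, -u + 4·v - 5]].
At the point, J = [[3.0000, 8.0000], [-19.0000, 9.0000]] (det J = 179.0000).
Solving J·Δ = −F gives Δ = (0.7654, -1.1620).
Then the next iterate is (u, v)₁ = (-1.2346, 1.8380).

(-1.2346, 1.8380)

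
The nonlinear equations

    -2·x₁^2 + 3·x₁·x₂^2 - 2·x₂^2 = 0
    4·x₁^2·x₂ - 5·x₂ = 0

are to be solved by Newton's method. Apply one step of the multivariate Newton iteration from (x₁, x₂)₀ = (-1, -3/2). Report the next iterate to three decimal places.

(-1.048, -0.582)

At (-1, -3/2): F = (-13.250, 1.500).
Jacobian J = [[-4·x₁ + 3·x₂^2, 6·x₁·x₂ - 4·x₂], [8·x₁·x₂, 4·x₁^2 - 5]].
At the point, J = [[10.750, 15.000], [12.000, -1.000]] (det J = -190.750).
Solving J·Δ = −F gives Δ = (-0.048, 0.918).
Then the next iterate is (x₁, x₂)₁ = (-1.048, -0.582).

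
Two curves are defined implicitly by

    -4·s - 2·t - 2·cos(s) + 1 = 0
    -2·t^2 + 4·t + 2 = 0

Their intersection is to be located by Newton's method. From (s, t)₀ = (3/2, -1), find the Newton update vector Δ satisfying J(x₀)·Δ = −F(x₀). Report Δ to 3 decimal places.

(-2.066, 0.500)

At (3/2, -1): F = (-3.14147, -4.000).
Jacobian J = [[2·sin(s) - 4, -2], [0, -4·t + 4]].
At the point, J = [[-2.00501, -2.000], [0.000, 8.000]] (det J = -16.04008).
Solving J·Δ = −F gives Δ = (-2.066, 0.500).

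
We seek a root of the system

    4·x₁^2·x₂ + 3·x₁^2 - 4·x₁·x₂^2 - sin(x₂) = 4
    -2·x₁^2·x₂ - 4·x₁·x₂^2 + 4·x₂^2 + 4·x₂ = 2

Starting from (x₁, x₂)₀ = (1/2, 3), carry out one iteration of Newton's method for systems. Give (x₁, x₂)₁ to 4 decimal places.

At (1/2, 3): F = (-18.391120, 26.5000).
Jacobian J = [[8·x₁·x₂ + 6·x₁ - 4·x₂^2, 4·x₁^2 - 8·x₁·x₂ - cos(x₂)], [-4·x₁·x₂ - 4·x₂^2, -2·x₁^2 - 8·x₁·x₂ + 8·x₂ + 4]].
At the point, J = [[-21.0000, -10.010008], [-42.0000, 15.5000]] (det J = -745.920315).
Solving J·Δ = −F gives Δ = (-0.0265, -1.7816).
Then the next iterate is (x₁, x₂)₁ = (0.4735, 1.2184).

(0.4735, 1.2184)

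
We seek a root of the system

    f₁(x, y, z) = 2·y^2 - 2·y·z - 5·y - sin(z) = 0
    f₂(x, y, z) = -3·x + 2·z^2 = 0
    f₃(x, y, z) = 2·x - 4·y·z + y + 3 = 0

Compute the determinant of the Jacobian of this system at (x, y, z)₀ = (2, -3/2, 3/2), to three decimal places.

J = [[0, 4·y - 2·z - 5, -2·y - cos(z)], [-3, 0, 4·z], [2, -4·z + 1, -4·y]].
At the point, J = [[0.000, -14.000, 2.92926], [-3.000, 0.000, 6.000], [2.000, -5.000, 6.000]].
det J = -376.061.

-376.061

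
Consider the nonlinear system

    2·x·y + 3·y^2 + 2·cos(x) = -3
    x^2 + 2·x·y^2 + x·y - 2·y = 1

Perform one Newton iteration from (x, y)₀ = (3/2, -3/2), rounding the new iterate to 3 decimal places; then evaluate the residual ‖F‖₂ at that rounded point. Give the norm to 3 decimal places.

3.537

At (3/2, -3/2): F = (5.39147, 8.750).
Jacobian J = [[2·y - 2·sin(x), 2·x + 6·y], [2·x + 2·y^2 + y, 4·x·y + x - 2]].
At the point, J = [[-4.99499, -6.000], [6.000, -9.500]] (det J = 83.45240).
Solving J·Δ = −F gives Δ = (-0.015, 0.911).
Then the next iterate is (x, y)₁ = (1.485, -0.589).
Re-evaluating at (1.485, -0.589): F = (2.46282, 2.53892), so ‖F‖₂ = 3.537.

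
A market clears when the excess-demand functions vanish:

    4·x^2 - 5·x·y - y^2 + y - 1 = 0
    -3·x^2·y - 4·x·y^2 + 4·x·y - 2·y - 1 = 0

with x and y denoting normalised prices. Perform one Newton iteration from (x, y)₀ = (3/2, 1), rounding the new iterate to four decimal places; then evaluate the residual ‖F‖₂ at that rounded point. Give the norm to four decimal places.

3.3048

At (3/2, 1): F = (0.5000, -9.7500).
Jacobian J = [[8·x - 5·y, -5·x - 2·y + 1], [-6·x·y - 4·y^2 + 4·y, -3·x^2 - 8·x·y + 4·x - 2]].
At the point, J = [[7.0000, -8.5000], [-9.0000, -14.7500]] (det J = -179.7500).
Solving J·Δ = −F gives Δ = (-0.5021, -0.3547).
Then the next iterate is (x, y)₁ = (0.9979, 0.6453).
Re-evaluating at (0.9979, 0.6453): F = (-0.007619, -3.304749), so ‖F‖₂ = 3.3048.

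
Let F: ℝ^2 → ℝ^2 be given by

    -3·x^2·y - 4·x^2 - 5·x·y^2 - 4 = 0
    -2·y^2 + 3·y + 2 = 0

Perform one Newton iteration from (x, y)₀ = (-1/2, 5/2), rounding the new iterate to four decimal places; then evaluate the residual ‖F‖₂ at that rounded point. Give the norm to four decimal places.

1.7369

At (-1/2, 5/2): F = (8.7500, -3.0000).
Jacobian J = [[-6·x·y - 8·x - 5·y^2, -3·x^2 - 10·x·y], [0, -4·y + 3]].
At the point, J = [[-19.7500, 11.7500], [0.0000, -7.0000]] (det J = 138.2500).
Solving J·Δ = −F gives Δ = (0.1881, -0.4286).
Then the next iterate is (x, y)₁ = (-0.3119, 2.0714).
Re-evaluating at (-0.3119, 2.0714): F = (1.697690, -0.367196), so ‖F‖₂ = 1.7369.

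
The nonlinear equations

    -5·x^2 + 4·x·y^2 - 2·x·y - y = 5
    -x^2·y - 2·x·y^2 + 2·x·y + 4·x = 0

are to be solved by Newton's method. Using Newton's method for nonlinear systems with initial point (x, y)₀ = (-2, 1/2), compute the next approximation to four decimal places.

At (-2, 1/2): F = (-25.5000, -11.0000).
Jacobian J = [[-10·x + 4·y^2 - 2·y, 8·x·y - 2·x - 1], [-2·x·y - 2·y^2 + 2·y + 4, -x^2 - 4·x·y + 2·x]].
At the point, J = [[20.0000, -5.0000], [6.5000, -4.0000]] (det J = -47.5000).
Solving J·Δ = −F gives Δ = (0.9895, -1.1421).
Then the next iterate is (x, y)₁ = (-1.0105, -0.6421).

(-1.0105, -0.6421)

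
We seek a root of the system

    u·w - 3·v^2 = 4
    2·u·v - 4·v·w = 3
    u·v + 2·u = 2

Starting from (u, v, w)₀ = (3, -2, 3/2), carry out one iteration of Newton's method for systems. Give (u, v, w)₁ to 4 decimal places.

At (3, -2, 3/2): F = (-11.5000, -3.0000, -2.0000).
Jacobian J = [[w, -6·v, u], [2·v, 2·u - 4·w, -4·v], [v + 2, u, 0]].
At the point, J = [[1.5000, 12.0000, 3.0000], [-4.0000, 0.0000, 8.0000], [0.0000, 3.0000, 0.0000]] (det J = -72.0000).
Solving J·Δ = −F gives Δ = (0.7917, 0.6667, 0.7708).
Then the next iterate is (u, v, w)₁ = (3.7917, -1.3333, 2.2708).

(3.7917, -1.3333, 2.2708)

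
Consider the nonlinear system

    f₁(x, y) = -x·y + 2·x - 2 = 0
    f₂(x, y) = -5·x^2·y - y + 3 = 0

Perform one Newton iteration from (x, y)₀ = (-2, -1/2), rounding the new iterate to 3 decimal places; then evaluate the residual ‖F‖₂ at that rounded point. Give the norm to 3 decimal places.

28.036

At (-2, -1/2): F = (-7.000, 13.500).
Jacobian J = [[-y + 2, -x], [-10·x·y, -5·x^2 - 1]].
At the point, J = [[2.500, 2.000], [-10.000, -21.000]] (det J = -32.500).
Solving J·Δ = −F gives Δ = (3.692, -1.115).
Then the next iterate is (x, y)₁ = (1.692, -1.615).
Re-evaluating at (1.692, -1.615): F = (4.11658, 27.73263), so ‖F‖₂ = 28.036.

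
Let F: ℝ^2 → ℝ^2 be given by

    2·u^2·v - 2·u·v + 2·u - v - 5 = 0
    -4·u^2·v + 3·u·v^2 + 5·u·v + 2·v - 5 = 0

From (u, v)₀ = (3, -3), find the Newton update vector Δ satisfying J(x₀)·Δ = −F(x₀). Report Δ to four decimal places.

(-0.7795, 0.9250)

At (3, -3): F = (-32.0000, 133.0000).
Jacobian J = [[4·u·v - 2·v + 2, 2·u^2 - 2·u - 1], [-8·u·v + 3·v^2 + 5·v, -4·u^2 + 6·u·v + 5·u + 2]].
At the point, J = [[-28.0000, 11.0000], [84.0000, -73.0000]] (det J = 1120.0000).
Solving J·Δ = −F gives Δ = (-0.7795, 0.9250).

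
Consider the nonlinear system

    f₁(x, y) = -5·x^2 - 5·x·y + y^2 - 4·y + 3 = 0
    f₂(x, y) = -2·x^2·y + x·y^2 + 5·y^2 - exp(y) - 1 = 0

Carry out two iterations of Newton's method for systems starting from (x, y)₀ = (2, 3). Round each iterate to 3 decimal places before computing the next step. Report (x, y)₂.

(0.463, 0.708)

At (2, 3): F = (-50.000, 17.91446).
Jacobian J = [[-10·x - 5·y, -5·x + 2·y - 4], [-4·x·y + y^2, -2·x^2 + 2·x·y + 10·y - exp(y)]].
At the point, J = [[-35.000, -8.000], [-15.000, 13.91446]] (det J = -607.00621).
Solving J·Δ = −F gives Δ = (-0.910, -2.269).
Then the next iterate is (x, y)₁ = (1.090, 0.731).
Round to (1.090, 0.731) and repeat: F = (-9.31409, -1.55990), J = [[-14.555, -7.988], [-2.65280, 4.45022]].
Δ = (-0.627, -0.023), so (x, y)₂ = (0.463, 0.708).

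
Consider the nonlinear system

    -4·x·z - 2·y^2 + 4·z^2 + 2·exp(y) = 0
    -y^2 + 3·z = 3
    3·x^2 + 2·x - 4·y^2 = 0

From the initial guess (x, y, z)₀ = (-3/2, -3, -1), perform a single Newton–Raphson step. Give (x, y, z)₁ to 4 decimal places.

(-0.5493, -1.3790, 0.7580)

At (-3/2, -3, -1): F = (-19.900426, -15.0000, -32.2500).
Jacobian J = [[-4·z, -4·y + 2·exp(y), -4·x + 8·z], [0, -2·y, 3], [6·x + 2, -8·y, 0]].
At the point, J = [[4.0000, 12.099574, -2.0000], [0.0000, 6.0000, 3.0000], [-7.0000, 24.0000, 0.0000]] (det J = -626.091057).
Solving J·Δ = −F gives Δ = (0.9507, 1.6210, 1.7580).
Then the next iterate is (x, y, z)₁ = (-0.5493, -1.3790, 0.7580).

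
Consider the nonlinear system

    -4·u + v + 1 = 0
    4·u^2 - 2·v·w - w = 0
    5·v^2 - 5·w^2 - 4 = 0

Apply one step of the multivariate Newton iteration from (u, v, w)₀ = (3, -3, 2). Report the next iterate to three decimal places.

At (3, -3, 2): F = (-14.000, 46.000, 21.000).
Jacobian J = [[-4, 1, 0], [8·u, -2·w, -2·v - 1], [0, 10·v, -10·w]].
At the point, J = [[-4.000, 1.000, 0.000], [24.000, -4.000, 5.000], [0.000, -30.000, -20.000]] (det J = -440.000).
Solving J·Δ = −F gives Δ = (-4.989, -5.955, 9.982).
Then the next iterate is (u, v, w)₁ = (-1.989, -8.955, 11.982).

(-1.989, -8.955, 11.982)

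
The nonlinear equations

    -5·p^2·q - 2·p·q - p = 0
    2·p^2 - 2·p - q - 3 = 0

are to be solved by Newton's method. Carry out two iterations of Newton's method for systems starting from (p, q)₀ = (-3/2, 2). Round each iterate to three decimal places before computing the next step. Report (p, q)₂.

(-0.960, 0.717)

At (-3/2, 2): F = (-15.000, 2.500).
Jacobian J = [[-10·p·q - 2·q - 1, -5·p^2 - 2·p], [4·p - 2, -1]].
At the point, J = [[25.000, -8.250], [-8.000, -1.000]] (det J = -91.000).
Solving J·Δ = −F gives Δ = (0.391, -0.632).
Then the next iterate is (p, q)₁ = (-1.109, 1.368).
Round to (-1.109, 1.368) and repeat: F = (-4.26916, 0.30976), J = [[11.43512, -3.93140], [-6.436, -1.000]].
Δ = (0.149, -0.651), so (p, q)₂ = (-0.960, 0.717).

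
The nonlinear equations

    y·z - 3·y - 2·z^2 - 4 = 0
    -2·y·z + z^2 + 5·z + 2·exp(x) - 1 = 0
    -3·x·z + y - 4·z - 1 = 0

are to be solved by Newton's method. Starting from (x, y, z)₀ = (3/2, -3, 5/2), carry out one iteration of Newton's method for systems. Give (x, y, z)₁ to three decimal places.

At (3/2, -3, 5/2): F = (-15.000, 41.71338, -25.250).
Jacobian J = [[0, z - 3, y - 4·z], [2·exp(x), -2·z, -2·y + 2·z + 5], [-3·z, 1, -3·x - 4]].
At the point, J = [[0.000, -0.500, -13.000], [8.96338, -5.000, 16.000], [-7.500, 1.000, -8.500]] (det J = 392.88173).
Solving J·Δ = −F gives Δ = (-1.848, 1.190, -1.200).
Then the next iterate is (x, y, z)₁ = (-0.348, -1.810, 1.300).

(-0.348, -1.810, 1.300)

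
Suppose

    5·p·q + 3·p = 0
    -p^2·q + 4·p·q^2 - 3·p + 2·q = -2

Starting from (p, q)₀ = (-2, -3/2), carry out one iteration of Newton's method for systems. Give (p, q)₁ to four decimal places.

At (-2, -3/2): F = (9.0000, -7.0000).
Jacobian J = [[5·q + 3, 5·p], [-2·p·q + 4·q^2 - 3, -p^2 + 8·p·q + 2]].
At the point, J = [[-4.5000, -10.0000], [0.0000, 22.0000]] (det J = -99.0000).
Solving J·Δ = −F gives Δ = (1.2929, 0.3182).
Then the next iterate is (p, q)₁ = (-0.7071, -1.1818).

(-0.7071, -1.1818)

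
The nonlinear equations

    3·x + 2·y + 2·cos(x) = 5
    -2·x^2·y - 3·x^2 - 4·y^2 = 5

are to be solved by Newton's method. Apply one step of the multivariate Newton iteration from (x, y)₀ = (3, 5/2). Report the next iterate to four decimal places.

At (3, 5/2): F = (7.020015, -102.0000).
Jacobian J = [[-2·sin(x) + 3, 2], [-4·x·y - 6·x, -2·x^2 - 8·y]].
At the point, J = [[2.717760, 2.0000], [-48.0000, -38.0000]] (det J = -7.274879).
Solving J·Δ = −F gives Δ = (-8.6270, 8.2131).
Then the next iterate is (x, y)₁ = (-5.6270, 10.7131).

(-5.6270, 10.7131)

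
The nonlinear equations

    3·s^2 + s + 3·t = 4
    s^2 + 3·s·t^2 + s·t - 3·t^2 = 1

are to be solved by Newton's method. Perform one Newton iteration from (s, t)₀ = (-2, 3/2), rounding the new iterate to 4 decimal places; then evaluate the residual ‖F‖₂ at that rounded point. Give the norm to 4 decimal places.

At (-2, 3/2): F = (10.5000, -20.2500).
Jacobian J = [[6·s + 1, 3], [2·s + 3·t^2 + t, 6·s·t + s - 6·t]].
At the point, J = [[-11.0000, 3.0000], [4.2500, -29.0000]] (det J = 306.2500).
Solving J·Δ = −F gives Δ = (0.7959, -0.5816).
Then the next iterate is (s, t)₁ = (-1.2041, 0.9184).
Re-evaluating at (-1.2041, 0.9184): F = (1.900670, -6.233190), so ‖F‖₂ = 6.5165.

6.5165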